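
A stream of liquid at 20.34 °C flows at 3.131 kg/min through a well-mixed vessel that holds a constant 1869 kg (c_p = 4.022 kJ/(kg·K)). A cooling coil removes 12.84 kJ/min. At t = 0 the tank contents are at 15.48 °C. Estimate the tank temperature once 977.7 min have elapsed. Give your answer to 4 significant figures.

18.57 °C

Heat balance on the well-mixed liquid: M c_p dT/dt = ṁ c_p (T_in − T) − 12.84.
τ = M/ṁ = 596.934 min; T_ss = T_in − Q̇/(ṁ c_p) = 20.34 − 12.84/(3.131·4.022) = 19.3204 °C.
T approaches T_ss exponentially: T(t) = T_ss + (T₀ − T_ss) e^(−t/τ).
T(977.7) = 19.3204 + (-3.84038)·e^(−977.7/596.934) = 19.3204 + (-3.84038)·0.194394 = 18.5738 °C.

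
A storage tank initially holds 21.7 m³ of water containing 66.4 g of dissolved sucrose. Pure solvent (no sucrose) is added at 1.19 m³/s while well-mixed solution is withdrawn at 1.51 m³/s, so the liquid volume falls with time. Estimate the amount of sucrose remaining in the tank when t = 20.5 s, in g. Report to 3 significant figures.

12.1 g

Total volume: dV/dt = Q_in − Q_out = -0.32000 m³/s, so V(t) = 21.7 − 0.32000 t and V(20.5) = 15.140 m³.
Solute balance: dm/dt = 0 − Q_out C = −Q_out m/V(t).
dm/m = −Q_out dt/(V₀ − 0.32000 t); integrating gives ln(m/m₀) = −(Q_out/(Q_in−Q_out)) ln(V/V₀).
m = m₀ (V₀/V)^(Q_out/(Q_in−Q_out)) = 66.4 × (21.7/15.140)^(-4.7187) = 12.147 g.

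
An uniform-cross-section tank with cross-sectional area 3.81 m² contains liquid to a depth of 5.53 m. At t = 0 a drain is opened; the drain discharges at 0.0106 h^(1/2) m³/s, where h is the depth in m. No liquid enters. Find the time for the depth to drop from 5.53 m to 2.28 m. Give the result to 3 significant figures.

605 s

Mass balance (ρ constant): A dh/dt = −0.0106 √h.
Separate and integrate: 2(√h − √h₀) = −(0.0106/A) t.
t = 2A(√h₀ − √h)/0.0106 = 2·3.81·(√5.53 − √2.28)/0.0106
  = 7.6200 × (2.3516 − 1.5100) / 0.0106 = 605.02 s.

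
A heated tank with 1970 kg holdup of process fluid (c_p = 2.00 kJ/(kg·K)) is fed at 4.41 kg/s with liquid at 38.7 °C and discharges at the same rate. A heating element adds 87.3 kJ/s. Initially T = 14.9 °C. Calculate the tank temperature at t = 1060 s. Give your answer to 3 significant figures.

45.5 °C

Unsteady energy balance on the tank contents: M c_p dT/dt = ṁ c_p (T_in − T) + 87.3.
Rearrange: dT/dt = (T_ss − T)/τ with τ = M/ṁ = 446.71 s and T_ss = T_in + Q̇/(ṁ c_p) = 48.598 °C.
Integrating: T(t) = T_ss + (T₀ − T_ss) e^(−t/τ).
T(1060) = 48.598 + (-33.698)·e^(−1060/446.71) = 48.598 + (-33.698)·0.093211 = 45.457 °C.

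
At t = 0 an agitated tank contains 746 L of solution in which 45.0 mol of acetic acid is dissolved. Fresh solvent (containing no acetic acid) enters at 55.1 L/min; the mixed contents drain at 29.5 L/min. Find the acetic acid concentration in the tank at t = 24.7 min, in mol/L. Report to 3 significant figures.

0.0161 mol/L

Total volume: dV/dt = Q_in − Q_out = 25.600 L/min, so V(t) = 746 + 25.600 t and V(24.7) = 1378.3 L.
No acetic acid enters, so dm/dt = −Q_out · (m/V).
Separate: dm/m = −Q_out dt/V(t) ⇒ ln(m/m₀) = −(Q_out/(Q_in−Q_out)) ln(V/V₀).
m = m₀ (V₀/V)^(Q_out/(Q_in−Q_out)) = 45.0 × (746/1378.3)^(1.1523) = 22.181 mol.
C = m/V = 22.181/1378.3 = 0.016093 mol/L.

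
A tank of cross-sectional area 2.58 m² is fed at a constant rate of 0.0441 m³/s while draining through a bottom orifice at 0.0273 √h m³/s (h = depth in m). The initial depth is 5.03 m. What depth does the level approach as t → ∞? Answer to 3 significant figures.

2.61 m

Level balance: A dh/dt = 0.0441 − 0.0273 √h. Setting dh/dt = 0:
Q_in = 0.0273 √h_ss ⇒ √h_ss = 0.0441/0.0273 = 1.6154.
h_ss = 1.6154² = 2.6095 m. (Since h₀ = 5.03 m > h_ss, the level will fall toward this value.)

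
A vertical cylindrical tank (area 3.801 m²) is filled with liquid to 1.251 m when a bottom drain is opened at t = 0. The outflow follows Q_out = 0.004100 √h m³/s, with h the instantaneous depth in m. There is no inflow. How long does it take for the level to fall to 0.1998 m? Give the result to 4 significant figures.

1245 s

With no inflow, A dh/dt = −0.004100 √h.
∫ h^(−1/2) dh = −(0.004100/A) ∫ dt, giving 2√h = 2√h₀ − (0.004100/A) t.
t = 2A(√h₀ − √h)/0.004100 = 2·3.801·(√1.251 − √0.1998)/0.004100
  = 7.60200 × (1.11848 − 0.446990) / 0.004100 = 1245.04 s.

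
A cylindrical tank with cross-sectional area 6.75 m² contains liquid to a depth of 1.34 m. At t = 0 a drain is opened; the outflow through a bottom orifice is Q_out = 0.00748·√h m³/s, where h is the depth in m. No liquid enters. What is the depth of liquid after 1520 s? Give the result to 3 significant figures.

0.0995 m

A dh/dt = −Q_out = −0.00748 √h.
∫ h^(−1/2) dh = −(0.00748/A) ∫ dt, giving 2√h = 2√h₀ − (0.00748/A) t.
√h = √1.34 − 0.00748·1520/(2·6.75) = 1.1576 − 0.84219 = 0.31539.
h = 0.31539² = 0.099472 m.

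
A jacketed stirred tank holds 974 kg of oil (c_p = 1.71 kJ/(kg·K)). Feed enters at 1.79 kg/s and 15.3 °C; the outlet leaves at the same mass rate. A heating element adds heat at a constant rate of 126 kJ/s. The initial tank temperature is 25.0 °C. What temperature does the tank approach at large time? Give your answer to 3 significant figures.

M c_p dT/dt = ṁ c_p (T_in − T) + Q̇.
At steady state dT/dt = 0 ⇒ T_ss = T_in + Q̇/(ṁ c_p) = 15.3 + 126/(1.79·1.71) = 56.464 °C.

56.5 °C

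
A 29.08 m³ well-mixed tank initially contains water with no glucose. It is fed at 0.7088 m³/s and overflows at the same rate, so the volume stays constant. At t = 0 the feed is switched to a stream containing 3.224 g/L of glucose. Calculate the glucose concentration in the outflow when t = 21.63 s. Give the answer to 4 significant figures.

1.321 g/L

Transient balance on the dissolved component: V dC/dt = Q(C_in − C).
Time constant τ = V/Q = 29.08/0.7088 = 41.0271 s.
Solution: C(t) = C_in + (C₀ − C_in) e^(−t/τ).
C(21.63) = 3.224 + (0 − 3.224)·e^(−21.63/41.0271) = 3.224 + (-3.22400)·0.590248 = 1.32104 g/L.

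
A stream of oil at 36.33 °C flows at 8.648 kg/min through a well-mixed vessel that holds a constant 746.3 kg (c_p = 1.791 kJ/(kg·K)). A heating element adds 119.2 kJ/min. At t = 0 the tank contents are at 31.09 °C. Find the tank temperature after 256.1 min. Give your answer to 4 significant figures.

Energy balance: M c_p dT/dt = ṁ c_p (T_in − T) + 119.2.
τ = M/ṁ = 86.2974 min; T_ss = T_in + Q̇/(ṁ c_p) = 36.33 + 119.2/(8.648·1.791) = 44.0260 °C.
Solution: T(t) = T_ss + (T₀ − T_ss) e^(−t/τ).
T(256.1) = 44.0260 + (-12.9360)·e^(−256.1/86.2974) = 44.0260 + (-12.9360)·0.0514243 = 43.3608 °C.

43.36 °C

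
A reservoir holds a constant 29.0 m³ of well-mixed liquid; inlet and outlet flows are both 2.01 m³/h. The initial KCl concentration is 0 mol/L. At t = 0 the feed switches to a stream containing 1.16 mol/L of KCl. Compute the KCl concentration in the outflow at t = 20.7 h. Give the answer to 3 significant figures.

Unsteady species balance (constant V, well mixed): V dC/dt = Q(C_in − C).
So dC/dt = (C_in − C)/τ with τ = V/Q = 29.0/2.01 = 14.428 h.
This is linear first-order; C(t) = C_in + (C₀ − C_in) e^(−t/τ).
C(20.7) = 1.16 + (0 − 1.16)·e^(−20.7/14.428) = 1.16 + (-1.1600)·0.23818 = 0.88371 mol/L.

0.884 mol/L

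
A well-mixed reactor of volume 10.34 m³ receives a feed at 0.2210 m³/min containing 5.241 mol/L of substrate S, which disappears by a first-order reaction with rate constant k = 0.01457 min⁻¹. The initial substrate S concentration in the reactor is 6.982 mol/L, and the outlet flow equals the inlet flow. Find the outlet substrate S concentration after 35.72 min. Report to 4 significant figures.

Accumulation = in − out − consumed: V dC/dt = Q C_in − Q C − k V C.
This is linear with rate a = Q/V + k = 0.0359433 min⁻¹.
C_ss = Q C_in/(Q + kV) = 3.11651 mol/L; C(t) = C_ss + (C₀ − C_ss) e^(−a t).
C(35.72) = 3.11651 + (3.86549)·e^(−0.0359433·35.72) = 3.11651 + (3.86549)·0.276956 = 4.18708 mol/L.

4.187 mol/L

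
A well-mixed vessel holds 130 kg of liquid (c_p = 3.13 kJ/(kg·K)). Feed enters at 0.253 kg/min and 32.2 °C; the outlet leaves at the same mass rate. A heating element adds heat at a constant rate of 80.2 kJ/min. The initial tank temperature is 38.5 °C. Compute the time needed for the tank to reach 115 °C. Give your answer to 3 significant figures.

Heat balance on the well-mixed liquid: M c_p dT/dt = ṁ c_p (T_in − T) + 80.2.
τ = M/ṁ = 513.83 min; T_ss = T_in + Q̇/(ṁ c_p) = 133.48 °C.
T(t) = T_ss + (T₀ − T_ss) e^(−t/τ). Set T = 115:
e^(−t/τ) = (115 − 133.48)/(38.5 − 133.48) = 0.19454
t = −513.83 · ln(0.19454) = 841.21 min.

841 min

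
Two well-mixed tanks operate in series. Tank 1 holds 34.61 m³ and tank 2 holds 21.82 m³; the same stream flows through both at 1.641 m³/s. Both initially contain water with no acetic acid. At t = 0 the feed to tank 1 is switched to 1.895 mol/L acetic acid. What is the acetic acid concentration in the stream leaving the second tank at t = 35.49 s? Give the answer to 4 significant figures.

Species balance on tank i: dCᵢ/dt = (Cᵢ₋₁ − Cᵢ)/τᵢ with τᵢ = Vᵢ/Q.
τ₁ = 34.61/1.641 = 21.0908 s; τ₂ = 21.82/1.641 = 13.2968 s.
Solving the cascade with C₁(0)=C₂(0)=0 gives C₂(t) = C_in[1 − (τ₁ e^(−t/τ₁) − τ₂ e^(−t/τ₂))/(τ₁ − τ₂)].
At t = 35.49: e^(−t/τ₁) = 0.185867, e^(−t/τ₂) = 0.0693167.
C₂ = 1.895·[1 − (21.0908·0.185867 − 13.2968·0.0693167)/(7.79403)] = 1.895·0.615296 = 1.16599 mol/L.

1.166 mol/L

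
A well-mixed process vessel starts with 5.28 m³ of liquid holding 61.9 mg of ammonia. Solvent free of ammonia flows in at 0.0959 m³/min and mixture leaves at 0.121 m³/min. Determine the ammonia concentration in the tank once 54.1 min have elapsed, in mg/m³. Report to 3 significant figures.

3.76 mg/m³

Let m(t) be the amount of ammonia. Volume: V(t) = V₀ + (Q_in − Q_out) t = 5.28 − 0.025100 t; V(54.1) = 3.9221 m³.
Solute balance: dm/dt = 0 − Q_out C = −Q_out m/V(t).
Separate: dm/m = −Q_out dt/V(t) ⇒ ln(m/m₀) = −(Q_out/(Q_in−Q_out)) ln(V/V₀).
m = m₀ (V₀/V)^(Q_out/(Q_in−Q_out)) = 61.9 × (5.28/3.9221)^(-4.8207) = 14.766 mg.
C = m/V = 14.766/3.9221 = 3.7648 mg/m³.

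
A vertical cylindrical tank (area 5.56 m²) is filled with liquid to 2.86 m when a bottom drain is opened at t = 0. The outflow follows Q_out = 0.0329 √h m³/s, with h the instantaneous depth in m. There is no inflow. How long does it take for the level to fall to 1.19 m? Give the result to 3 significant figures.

203 s

With no inflow, A dh/dt = −0.0329 √h.
This is separable: 2 d(√h)/dt = −0.0329/A, so √h = √h₀ − (0.0329/(2A)) t.
t = 2A(√h₀ − √h)/0.0329 = 2·5.56·(√2.86 − √1.19)/0.0329
  = 11.120 × (1.6912 − 1.0909) / 0.0329 = 202.89 s.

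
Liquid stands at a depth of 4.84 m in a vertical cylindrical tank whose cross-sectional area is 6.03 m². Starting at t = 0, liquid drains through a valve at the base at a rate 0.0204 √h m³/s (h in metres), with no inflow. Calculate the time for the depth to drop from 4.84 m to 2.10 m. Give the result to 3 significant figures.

With no inflow, A dh/dt = −0.0204 √h.
∫ h^(−1/2) dh = −(0.0204/A) ∫ dt, giving 2√h = 2√h₀ − (0.0204/A) t.
t = 2A(√h₀ − √h)/0.0204 = 2·6.03·(√4.84 − √2.10)/0.0204
  = 12.060 × (2.2000 − 1.4491) / 0.0204 = 443.89 s.

444 s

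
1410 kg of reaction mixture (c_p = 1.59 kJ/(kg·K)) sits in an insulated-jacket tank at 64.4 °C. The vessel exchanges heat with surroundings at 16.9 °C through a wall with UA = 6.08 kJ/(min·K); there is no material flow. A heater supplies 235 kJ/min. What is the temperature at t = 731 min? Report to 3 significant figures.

M c_p dT/dt = −UA(T − T_amb) + Q̇.
dT/dt = (T_ss − T)/τ with T_ss = T_amb + Q̇/UA = 16.9 + 235/6.08 = 55.551 °C, τ = M c_p/UA = 1410·1.59/6.08 = 368.73 min.
Solution: T(t) = T_ss + (T₀ − T_ss) e^(−t/τ).
T(731) = 55.551 + (8.8487)·0.13773 = 56.770 °C.

56.8 °C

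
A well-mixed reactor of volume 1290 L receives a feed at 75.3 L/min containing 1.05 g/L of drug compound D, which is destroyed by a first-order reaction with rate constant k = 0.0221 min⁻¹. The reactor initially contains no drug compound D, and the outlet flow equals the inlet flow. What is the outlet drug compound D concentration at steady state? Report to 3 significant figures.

0.762 g/L

V dC/dt = Q(C_in − C) − k V C.
Steady state (dC/dt = 0): C_ss = Q C_in/(Q + kV) = C_in/(1 + kV/Q).
C_ss = 75.3·1.05/(75.3 + 0.0221·1290) = 79.065/103.81 = 0.76164 g/L.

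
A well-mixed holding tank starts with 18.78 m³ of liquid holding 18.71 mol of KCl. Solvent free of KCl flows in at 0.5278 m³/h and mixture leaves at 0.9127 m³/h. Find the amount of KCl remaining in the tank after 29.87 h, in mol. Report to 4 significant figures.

1.980 mol

Total volume: dV/dt = Q_in − Q_out = -0.384900 m³/h, so V(t) = 18.78 − 0.384900 t and V(29.87) = 7.28304 m³.
No KCl enters, so dm/dt = −Q_out · (m/V).
dm/m = −Q_out dt/(V₀ − 0.384900 t); integrating gives ln(m/m₀) = −(Q_out/(Q_in−Q_out)) ln(V/V₀).
m = m₀ (V₀/V)^(Q_out/(Q_in−Q_out)) = 18.71 × (18.78/7.28304)^(-2.37127) = 1.97959 mol.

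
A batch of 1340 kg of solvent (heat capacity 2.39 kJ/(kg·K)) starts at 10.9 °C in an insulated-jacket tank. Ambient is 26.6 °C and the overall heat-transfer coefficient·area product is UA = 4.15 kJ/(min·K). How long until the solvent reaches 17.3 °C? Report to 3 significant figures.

Heat balance on the well-mixed liquid: M c_p dT/dt = −UA(T − T_amb).
τ = M c_p/UA = 771.71 min; T_ss = T_amb = 26.600 °C.
T(t) = T_ss + (T₀ − T_ss)e^(−t/τ); set T = 17.3:
t = −τ ln[(T − T_ss)/(T₀ − T_ss)] = −771.71 · ln(0.59236) = 404.10 min.

404 min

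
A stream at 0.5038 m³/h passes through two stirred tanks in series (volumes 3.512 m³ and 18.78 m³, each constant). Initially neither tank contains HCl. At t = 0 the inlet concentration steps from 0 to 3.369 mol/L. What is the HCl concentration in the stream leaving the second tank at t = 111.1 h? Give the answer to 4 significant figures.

Species balance on tank i: dCᵢ/dt = (Cᵢ₋₁ − Cᵢ)/τᵢ with τᵢ = Vᵢ/Q.
τ₁ = 3.512/0.5038 = 6.97102 h; τ₂ = 18.78/0.5038 = 37.2767 h.
Solving the cascade with C₁(0)=C₂(0)=0 gives C₂(t) = C_in[1 − (τ₁ e^(−t/τ₁) − τ₂ e^(−t/τ₂))/(τ₁ − τ₂)].
At t = 111.1: e^(−t/τ₁) = 1.19804e-07, e^(−t/τ₂) = 0.0507718.
C₂ = 3.369·[1 − (6.97102·1.19804e-07 − 37.2767·0.0507718)/(-30.3057)] = 3.369·0.937550 = 3.15860 mol/L.

3.159 mol/L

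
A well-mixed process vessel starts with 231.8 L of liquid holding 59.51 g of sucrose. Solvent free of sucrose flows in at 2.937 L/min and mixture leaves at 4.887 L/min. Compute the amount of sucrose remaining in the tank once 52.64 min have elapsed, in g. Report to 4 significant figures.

Let m(t) be the amount of sucrose. Volume: V(t) = V₀ + (Q_in − Q_out) t = 231.8 − 1.95000 t; V(52.64) = 129.152 L.
Solute balance: dm/dt = 0 − Q_out C = −Q_out m/V(t).
dm/m = −Q_out dt/(V₀ − 1.95000 t); integrating gives ln(m/m₀) = −(Q_out/(Q_in−Q_out)) ln(V/V₀).
m = m₀ (V₀/V)^(Q_out/(Q_in−Q_out)) = 59.51 × (231.8/129.152)^(-2.50615) = 13.7403 g.

13.74 g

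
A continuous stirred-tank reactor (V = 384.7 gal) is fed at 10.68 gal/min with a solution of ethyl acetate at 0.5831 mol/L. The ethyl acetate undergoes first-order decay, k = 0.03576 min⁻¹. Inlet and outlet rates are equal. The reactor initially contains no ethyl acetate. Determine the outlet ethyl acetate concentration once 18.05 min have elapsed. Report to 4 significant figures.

Species balance: V dC/dt = Q C_in − Q C − k V C.
This is linear with rate a = Q/V + k = 0.0635219 min⁻¹.
C_ss = Q C_in/(Q + kV) = 0.254841 mol/L; C(t) = C_ss + (C₀ − C_ss) e^(−a t).
C(18.05) = 0.254841 + (-0.254841)·e^(−0.0635219·18.05) = 0.254841 + (-0.254841)·0.317725 = 0.173871 mol/L.

0.1739 mol/L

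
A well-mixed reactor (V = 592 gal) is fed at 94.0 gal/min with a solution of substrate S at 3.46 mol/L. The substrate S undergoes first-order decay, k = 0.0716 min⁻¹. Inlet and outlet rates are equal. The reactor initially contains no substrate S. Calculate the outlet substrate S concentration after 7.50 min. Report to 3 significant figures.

V dC/dt = Q(C_in − C) − k V C.
dC/dt = (Q/V) C_in − (Q/V + k) C; effective rate a = Q/V + k = 0.15878 + 0.0716 = 0.23038 min⁻¹.
C_ss = Q C_in/(Q + kV) = 2.3847 mol/L; C(t) = C_ss + (C₀ − C_ss) e^(−a t).
C(7.50) = 2.3847 + (-2.3847)·e^(−0.23038·7.50) = 2.3847 + (-2.3847)·0.17766 = 1.9610 mol/L.

1.96 mol/L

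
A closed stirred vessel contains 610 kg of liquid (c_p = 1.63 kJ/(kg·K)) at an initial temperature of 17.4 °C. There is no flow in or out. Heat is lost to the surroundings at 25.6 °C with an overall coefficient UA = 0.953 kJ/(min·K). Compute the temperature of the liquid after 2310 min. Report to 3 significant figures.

24.7 °C

Lumped-capacitance energy balance: M c_p dT/dt = UA(T_amb − T).
dT/dt = (T_ss − T)/τ with T_ss = T_amb = 25.600 °C, τ = M c_p/UA = 610·1.63/0.953 = 1043.3 min.
Integrating: T(t) = T_ss + (T₀ − T_ss) e^(−t/τ).
T(2310) = 25.600 + (-8.2000)·0.10926 = 24.704 °C.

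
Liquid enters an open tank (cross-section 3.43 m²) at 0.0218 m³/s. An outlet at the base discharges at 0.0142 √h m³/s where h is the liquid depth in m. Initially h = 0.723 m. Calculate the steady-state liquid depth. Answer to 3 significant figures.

2.36 m

Level balance: A dh/dt = 0.0218 − 0.0142 √h. Setting dh/dt = 0:
Q_in = 0.0142 √h_ss ⇒ √h_ss = 0.0218/0.0142 = 1.5352.
h_ss = 1.5352² = 2.3569 m. (Since h₀ = 0.723 m < h_ss, the level will rise toward this value.)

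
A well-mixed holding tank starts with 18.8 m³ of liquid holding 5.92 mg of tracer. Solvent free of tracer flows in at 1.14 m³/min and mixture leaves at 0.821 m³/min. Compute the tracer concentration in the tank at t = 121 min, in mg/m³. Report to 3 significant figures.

Let m(t) be the amount of tracer. Volume: V(t) = V₀ + (Q_in − Q_out) t = 18.8 + 0.31900 t; V(121) = 57.399 m³.
Solute balance: dm/dt = 0 − Q_out C = −Q_out m/V(t).
Separate: dm/m = −Q_out dt/V(t) ⇒ ln(m/m₀) = −(Q_out/(Q_in−Q_out)) ln(V/V₀).
m = m₀ (V₀/V)^(Q_out/(Q_in−Q_out)) = 5.92 × (18.8/57.399)^(2.5737) = 0.33477 mg.
C = m/V = 0.33477/57.399 = 0.0058323 mg/m³.

0.00583 mg/m³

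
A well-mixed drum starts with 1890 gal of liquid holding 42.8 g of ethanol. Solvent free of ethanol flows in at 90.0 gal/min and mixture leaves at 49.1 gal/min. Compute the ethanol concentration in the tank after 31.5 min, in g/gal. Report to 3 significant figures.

0.00722 g/gal

Let m(t) be the amount of ethanol. Volume: V(t) = V₀ + (Q_in − Q_out) t = 1890 + 40.900 t; V(31.5) = 3178.3 gal.
No ethanol enters, so dm/dt = −Q_out · (m/V).
Separate: dm/m = −Q_out dt/V(t) ⇒ ln(m/m₀) = −(Q_out/(Q_in−Q_out)) ln(V/V₀).
m = m₀ (V₀/V)^(Q_out/(Q_in−Q_out)) = 42.8 × (1890/3178.3)^(1.2005) = 22.932 g.
C = m/V = 22.932/3178.3 = 0.0072151 g/gal.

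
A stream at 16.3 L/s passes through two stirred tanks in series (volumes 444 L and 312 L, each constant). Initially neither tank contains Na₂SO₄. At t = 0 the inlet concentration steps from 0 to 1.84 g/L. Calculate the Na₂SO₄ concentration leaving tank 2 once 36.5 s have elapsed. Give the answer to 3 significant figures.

Time constants: τᵢ = Vᵢ/Q for each well-mixed tank.
τ₁ = 444/16.3 = 27.239 s; τ₂ = 312/16.3 = 19.141 s.
Tank 1: C₁ = C_in(1 − e^(−t/τ₁)). Tank 2 (τ₁ ≠ τ₂): C₂ = C_in[1 − (τ₁ e^(−t/τ₁) − τ₂ e^(−t/τ₂))/(τ₁ − τ₂)].
At t = 36.5: e^(−t/τ₁) = 0.26185, e^(−t/τ₂) = 0.14854.
C₂ = 1.84·[1 − (27.239·0.26185 − 19.141·0.14854)/(8.0982)] = 1.84·0.47032 = 0.86540 g/L.

0.865 g/L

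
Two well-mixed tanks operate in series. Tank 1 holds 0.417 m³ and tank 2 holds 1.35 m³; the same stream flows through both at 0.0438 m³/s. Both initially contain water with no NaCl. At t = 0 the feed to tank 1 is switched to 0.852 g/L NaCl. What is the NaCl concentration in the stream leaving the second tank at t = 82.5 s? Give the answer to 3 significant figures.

Time constants: τᵢ = Vᵢ/Q for each well-mixed tank.
τ₁ = 0.417/0.0438 = 9.5205 s; τ₂ = 1.35/0.0438 = 30.822 s.
Solving the cascade with C₁(0)=C₂(0)=0 gives C₂(t) = C_in[1 − (τ₁ e^(−t/τ₁) − τ₂ e^(−t/τ₂))/(τ₁ − τ₂)].
At t = 82.5: e^(−t/τ₁) = 0.00017244, e^(−t/τ₂) = 0.068792.
C₂ = 0.852·[1 − (9.5205·0.00017244 − 30.822·0.068792)/(-21.301)] = 0.852·0.90054 = 0.76726 g/L.

0.767 g/L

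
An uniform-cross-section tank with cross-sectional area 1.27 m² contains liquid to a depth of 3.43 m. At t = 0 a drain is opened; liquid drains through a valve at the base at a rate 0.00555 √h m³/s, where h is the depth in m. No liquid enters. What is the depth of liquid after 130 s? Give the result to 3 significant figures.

A dh/dt = −Q_out = −0.00555 √h.
This is separable: 2 d(√h)/dt = −0.00555/A, so √h = √h₀ − (0.00555/(2A)) t.
√h = √3.43 − 0.00555·130/(2·1.27) = 1.8520 − 0.28406 = 1.5680.
h = 1.5680² = 2.4585 m.

2.46 m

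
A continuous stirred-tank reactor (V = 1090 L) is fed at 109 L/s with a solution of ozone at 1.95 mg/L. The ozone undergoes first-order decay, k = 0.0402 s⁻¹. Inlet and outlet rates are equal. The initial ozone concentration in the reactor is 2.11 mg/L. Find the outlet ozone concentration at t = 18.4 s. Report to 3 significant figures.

Species balance: V dC/dt = Q C_in − Q C − k V C.
This is linear with rate a = Q/V + k = 0.14020 s⁻¹.
C_ss = Q C_in/(Q + kV) = 1.3909 mg/L; C(t) = C_ss + (C₀ − C_ss) e^(−a t).
C(18.4) = 1.3909 + (0.71913)·e^(−0.14020·18.4) = 1.3909 + (0.71913)·0.075798 = 1.4454 mg/L.

1.45 mg/L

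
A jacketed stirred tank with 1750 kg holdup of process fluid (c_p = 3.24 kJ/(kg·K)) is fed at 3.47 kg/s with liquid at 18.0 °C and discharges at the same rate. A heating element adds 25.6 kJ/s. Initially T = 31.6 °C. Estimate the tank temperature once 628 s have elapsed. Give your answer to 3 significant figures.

M c_p dT/dt = ṁ c_p (T_in − T) + Q̇.
τ = M/ṁ = 504.32 s; T_ss = T_in + Q̇/(ṁ c_p) = 18.0 + 25.6/(3.47·3.24) = 20.277 °C.
Solution: T(t) = T_ss + (T₀ − T_ss) e^(−t/τ).
T(628) = 20.277 + (11.323)·e^(−628/504.32) = 20.277 + (11.323)·0.28787 = 23.537 °C.

23.5 °C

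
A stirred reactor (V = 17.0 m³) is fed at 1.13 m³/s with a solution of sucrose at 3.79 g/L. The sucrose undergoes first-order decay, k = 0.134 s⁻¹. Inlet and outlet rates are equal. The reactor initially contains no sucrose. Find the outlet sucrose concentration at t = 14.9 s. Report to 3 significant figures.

V dC/dt = Q(C_in − C) − k V C.
dC/dt = (Q/V) C_in − (Q/V + k) C; effective rate a = Q/V + k = 0.066471 + 0.134 = 0.20047 s⁻¹.
C_ss = Q C_in/(Q + kV) = 1.2567 g/L; C(t) = C_ss + (C₀ − C_ss) e^(−a t).
C(14.9) = 1.2567 + (-1.2567)·e^(−0.20047·14.9) = 1.2567 + (-1.2567)·0.050438 = 1.1933 g/L.

1.19 g/L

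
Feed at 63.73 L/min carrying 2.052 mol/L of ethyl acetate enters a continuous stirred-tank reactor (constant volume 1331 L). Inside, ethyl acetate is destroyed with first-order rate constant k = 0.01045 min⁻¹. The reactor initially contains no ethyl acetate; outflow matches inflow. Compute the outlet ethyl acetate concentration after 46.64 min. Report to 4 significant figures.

1.573 mol/L

V dC/dt = Q(C_in − C) − k V C.
dC/dt = (Q/V) C_in − (Q/V + k) C; effective rate a = Q/V + k = 0.0478813 + 0.01045 = 0.0583313 min⁻¹.
C_ss = Q C_in/(Q + kV) = 1.68439 mol/L; C(t) = C_ss + (C₀ − C_ss) e^(−a t).
C(46.64) = 1.68439 + (-1.68439)·e^(−0.0583313·46.64) = 1.68439 + (-1.68439)·0.0658371 = 1.57349 mol/L.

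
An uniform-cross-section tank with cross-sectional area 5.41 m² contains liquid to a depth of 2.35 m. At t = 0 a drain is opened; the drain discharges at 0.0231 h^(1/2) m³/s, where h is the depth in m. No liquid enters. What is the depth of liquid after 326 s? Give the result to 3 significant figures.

0.701 m

A dh/dt = −Q_out = −0.0231 √h.
This is separable: 2 d(√h)/dt = −0.0231/A, so √h = √h₀ − (0.0231/(2A)) t.
√h = √2.35 − 0.0231·326/(2·5.41) = 1.5330 − 0.69599 = 0.83698.
h = 0.83698² = 0.70054 m.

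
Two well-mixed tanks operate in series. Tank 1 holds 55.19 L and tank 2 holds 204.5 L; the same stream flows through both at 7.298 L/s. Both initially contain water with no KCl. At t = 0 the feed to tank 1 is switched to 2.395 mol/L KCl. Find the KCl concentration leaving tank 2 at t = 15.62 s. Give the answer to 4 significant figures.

0.6287 mol/L

Species balance on tank i: dCᵢ/dt = (Cᵢ₋₁ − Cᵢ)/τᵢ with τᵢ = Vᵢ/Q.
τ₁ = 55.19/7.298 = 7.56235 s; τ₂ = 204.5/7.298 = 28.0214 s.
Tank 1: C₁ = C_in(1 − e^(−t/τ₁)). Tank 2 (τ₁ ≠ τ₂): C₂ = C_in[1 − (τ₁ e^(−t/τ₁) − τ₂ e^(−t/τ₂))/(τ₁ − τ₂)].
At t = 15.62: e^(−t/τ₁) = 0.126755, e^(−t/τ₂) = 0.572678.
C₂ = 2.395·[1 − (7.56235·0.126755 − 28.0214·0.572678)/(-20.4590)] = 2.395·0.262494 = 0.628673 mol/L.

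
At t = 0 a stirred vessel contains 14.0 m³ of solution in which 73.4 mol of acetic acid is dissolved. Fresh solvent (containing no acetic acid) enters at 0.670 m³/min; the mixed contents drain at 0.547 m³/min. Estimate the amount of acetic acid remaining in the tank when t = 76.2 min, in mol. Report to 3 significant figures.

7.51 mol

Let m(t) be the amount of acetic acid. Volume: V(t) = V₀ + (Q_in − Q_out) t = 14.0 + 0.12300 t; V(76.2) = 23.373 m³.
No acetic acid enters, so dm/dt = −Q_out · (m/V).
dm/m = −Q_out dt/(V₀ + 0.12300 t); integrating gives ln(m/m₀) = −(Q_out/(Q_in−Q_out)) ln(V/V₀).
m = m₀ (V₀/V)^(Q_out/(Q_in−Q_out)) = 73.4 × (14.0/23.373)^(4.4472) = 7.5137 mol.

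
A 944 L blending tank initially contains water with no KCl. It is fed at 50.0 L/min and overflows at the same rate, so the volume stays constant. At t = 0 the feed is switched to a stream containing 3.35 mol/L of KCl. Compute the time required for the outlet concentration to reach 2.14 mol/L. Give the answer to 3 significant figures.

19.2 min

Transient balance on the dissolved component: V dC/dt = Q(C_in − C), so τ = V/Q = 18.880 min.
C(t) = C_in + (C₀ − C_in) e^(−t/τ). Set C = 2.14 and solve for t:
e^(−t/τ) = (C − C_in)/(C₀ − C_in) = (2.14 − 3.35)/(0 − 3.35) = 0.36119
t = −τ ln(…) = 18.880 × 1.0183 = 19.226 min.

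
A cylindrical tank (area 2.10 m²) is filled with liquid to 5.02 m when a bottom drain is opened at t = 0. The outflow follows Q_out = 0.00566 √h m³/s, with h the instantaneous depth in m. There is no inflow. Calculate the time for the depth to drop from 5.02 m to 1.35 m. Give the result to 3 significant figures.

800 s

With no inflow, A dh/dt = −0.00566 √h.
This is separable: 2 d(√h)/dt = −0.00566/A, so √h = √h₀ − (0.00566/(2A)) t.
t = 2A(√h₀ − √h)/0.00566 = 2·2.10·(√5.02 − √1.35)/0.00566
  = 4.2000 × (2.2405 − 1.1619) / 0.00566 = 800.40 s.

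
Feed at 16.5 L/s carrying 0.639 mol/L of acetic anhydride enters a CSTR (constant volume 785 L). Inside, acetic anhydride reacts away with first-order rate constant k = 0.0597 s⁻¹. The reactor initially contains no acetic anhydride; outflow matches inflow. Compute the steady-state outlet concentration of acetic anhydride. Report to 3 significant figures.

0.166 mol/L

Accumulation = in − out − consumed: V dC/dt = Q C_in − Q C − k V C.
Steady state (dC/dt = 0): C_ss = Q C_in/(Q + kV) = C_in/(1 + kV/Q).
C_ss = 16.5·0.639/(16.5 + 0.0597·785) = 10.543/63.364 = 0.16639 mol/L.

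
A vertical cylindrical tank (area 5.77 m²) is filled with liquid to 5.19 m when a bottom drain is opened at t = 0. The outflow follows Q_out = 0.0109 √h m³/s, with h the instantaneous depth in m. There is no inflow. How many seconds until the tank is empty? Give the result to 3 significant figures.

2410 s

Volume balance on the tank: A dh/dt = −0.0109 √h.
This is separable: 2 d(√h)/dt = −0.0109/A, so √h = √h₀ − (0.0109/(2A)) t.
Set h = 0: 2√h₀ = (0.0109/A) t_empty ⇒ t_empty = 2A√h₀/0.0109.
t_empty = 2·5.77·√5.19/0.0109 = 11.540·2.2782/0.0109 = 2411.9 s.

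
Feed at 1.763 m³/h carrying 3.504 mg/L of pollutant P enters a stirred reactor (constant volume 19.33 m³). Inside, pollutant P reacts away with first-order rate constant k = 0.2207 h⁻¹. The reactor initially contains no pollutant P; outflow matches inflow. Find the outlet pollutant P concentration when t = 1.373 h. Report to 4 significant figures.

Species balance: V dC/dt = Q C_in − Q C − k V C.
dC/dt = (Q/V) C_in − (Q/V + k) C; effective rate a = Q/V + k = 0.0912054 + 0.2207 = 0.311905 h⁻¹.
C_ss = Q C_in/(Q + kV) = 1.02462 mg/L; C(t) = C_ss + (C₀ − C_ss) e^(−a t).
C(1.373) = 1.02462 + (-1.02462)·e^(−0.311905·1.373) = 1.02462 + (-1.02462)·0.651651 = 0.356924 mg/L.

0.3569 mg/L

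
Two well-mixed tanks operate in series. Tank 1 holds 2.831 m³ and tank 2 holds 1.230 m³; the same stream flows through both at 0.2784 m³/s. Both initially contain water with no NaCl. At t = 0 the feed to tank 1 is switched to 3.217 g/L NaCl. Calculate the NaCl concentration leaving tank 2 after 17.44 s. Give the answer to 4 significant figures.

Time constants: τᵢ = Vᵢ/Q for each well-mixed tank.
τ₁ = 2.831/0.2784 = 10.1688 s; τ₂ = 1.230/0.2784 = 4.41810 s.
Solving the cascade with C₁(0)=C₂(0)=0 gives C₂(t) = C_in[1 − (τ₁ e^(−t/τ₁) − τ₂ e^(−t/τ₂))/(τ₁ − τ₂)].
At t = 17.44: e^(−t/τ₁) = 0.179955, e^(−t/τ₂) = 0.0193049.
C₂ = 3.217·[1 − (10.1688·0.179955 − 4.41810·0.0193049)/(5.75072)] = 3.217·0.696622 = 2.24103 g/L.

2.241 g/L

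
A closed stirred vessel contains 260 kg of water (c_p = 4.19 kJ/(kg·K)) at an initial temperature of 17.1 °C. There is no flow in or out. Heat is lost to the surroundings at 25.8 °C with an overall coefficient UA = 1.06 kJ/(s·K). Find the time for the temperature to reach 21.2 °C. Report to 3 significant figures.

655 s

Unsteady energy balance on the tank contents: M c_p dT/dt = −UA(T − T_amb).
τ = M c_p/UA = 1027.7 s; T_ss = T_amb = 25.800 °C.
T(t) = T_ss + (T₀ − T_ss)e^(−t/τ); set T = 21.2:
t = −τ ln[(T − T_ss)/(T₀ − T_ss)] = −1027.7 · ln(0.52874) = 654.94 s.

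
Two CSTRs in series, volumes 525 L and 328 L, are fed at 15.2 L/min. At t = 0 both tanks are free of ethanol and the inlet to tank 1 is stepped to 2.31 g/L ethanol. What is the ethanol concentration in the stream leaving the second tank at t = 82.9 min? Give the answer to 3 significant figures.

1.83 g/L

Each tank obeys Vᵢ dCᵢ/dt = Q(Cᵢ₋₁ − Cᵢ), so τᵢ = Vᵢ/Q.
τ₁ = 525/15.2 = 34.539 min; τ₂ = 328/15.2 = 21.579 min.
Tank 1: C₁ = C_in(1 − e^(−t/τ₁)). Tank 2 (τ₁ ≠ τ₂): C₂ = C_in[1 − (τ₁ e^(−t/τ₁) − τ₂ e^(−t/τ₂))/(τ₁ − τ₂)].
At t = 82.9: e^(−t/τ₁) = 0.090704, e^(−t/τ₂) = 0.021457.
C₂ = 2.31·[1 − (34.539·0.090704 − 21.579·0.021457)/(12.961)] = 2.31·0.79400 = 1.8341 g/L.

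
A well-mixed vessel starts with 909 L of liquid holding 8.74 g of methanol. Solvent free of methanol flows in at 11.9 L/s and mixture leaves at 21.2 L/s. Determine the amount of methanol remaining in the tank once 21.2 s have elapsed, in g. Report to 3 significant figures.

5.01 g

Let m(t) be the amount of methanol. Volume: V(t) = V₀ + (Q_in − Q_out) t = 909 − 9.3000 t; V(21.2) = 711.84 L.
No methanol enters, so dm/dt = −Q_out · (m/V).
dm/m = −Q_out dt/(V₀ − 9.3000 t); integrating gives ln(m/m₀) = −(Q_out/(Q_in−Q_out)) ln(V/V₀).
m = m₀ (V₀/V)^(Q_out/(Q_in−Q_out)) = 8.74 × (909/711.84)^(-2.2796) = 5.0057 g.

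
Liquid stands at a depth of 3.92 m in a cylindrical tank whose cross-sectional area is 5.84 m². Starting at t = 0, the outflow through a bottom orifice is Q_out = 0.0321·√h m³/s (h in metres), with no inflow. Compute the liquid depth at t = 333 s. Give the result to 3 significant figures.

A dh/dt = −Q_out = −0.0321 √h.
Separate and integrate: 2(√h − √h₀) = −(0.0321/A) t.
√h = √3.92 − 0.0321·333/(2·5.84) = 1.9799 − 0.91518 = 1.0647.
h = 1.0647² = 1.1336 m.

1.13 m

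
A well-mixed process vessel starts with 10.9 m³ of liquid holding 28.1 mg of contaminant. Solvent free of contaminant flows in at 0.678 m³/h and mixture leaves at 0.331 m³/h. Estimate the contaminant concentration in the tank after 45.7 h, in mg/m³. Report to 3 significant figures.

Let m(t) be the amount of contaminant. Volume: V(t) = V₀ + (Q_in − Q_out) t = 10.9 + 0.34700 t; V(45.7) = 26.758 m³.
Species balance (pure solvent in): dm/dt = −Q_out · m/V(t).
Separate: dm/m = −Q_out dt/V(t) ⇒ ln(m/m₀) = −(Q_out/(Q_in−Q_out)) ln(V/V₀).
m = m₀ (V₀/V)^(Q_out/(Q_in−Q_out)) = 28.1 × (10.9/26.758)^(0.95389) = 11.931 mg.
C = m/V = 11.931/26.758 = 0.44587 mg/m³.

0.446 mg/m³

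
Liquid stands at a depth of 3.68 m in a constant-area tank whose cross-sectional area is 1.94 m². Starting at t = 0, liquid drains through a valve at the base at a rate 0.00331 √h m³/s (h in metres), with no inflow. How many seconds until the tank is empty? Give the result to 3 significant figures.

2250 s

A dh/dt = −Q_out = −0.00331 √h.
Separate and integrate: 2(√h − √h₀) = −(0.00331/A) t.
Tank is empty when √h = 0: t_empty = 2A√h₀/0.00331.
t_empty = 2·1.94·√3.68/0.00331 = 3.8800·1.9183/0.00331 = 2248.7 s.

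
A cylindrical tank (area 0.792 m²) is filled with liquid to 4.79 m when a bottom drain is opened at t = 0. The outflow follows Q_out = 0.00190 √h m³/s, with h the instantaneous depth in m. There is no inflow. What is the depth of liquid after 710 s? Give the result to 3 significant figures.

Accumulation of liquid (constant cross-section A): A dh/dt = −0.00190 √h.
∫ h^(−1/2) dh = −(0.00190/A) ∫ dt, giving 2√h = 2√h₀ − (0.00190/A) t.
√h = √4.79 − 0.00190·710/(2·0.792) = 2.1886 − 0.85164 = 1.3370.
h = 1.3370² = 1.7875 m.

1.79 m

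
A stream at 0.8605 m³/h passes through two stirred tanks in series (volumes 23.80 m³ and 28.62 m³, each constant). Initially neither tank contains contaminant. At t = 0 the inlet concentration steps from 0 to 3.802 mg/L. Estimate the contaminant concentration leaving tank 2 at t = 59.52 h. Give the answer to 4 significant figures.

Species balance on tank i: dCᵢ/dt = (Cᵢ₋₁ − Cᵢ)/τᵢ with τᵢ = Vᵢ/Q.
τ₁ = 23.80/0.8605 = 27.6583 h; τ₂ = 28.62/0.8605 = 33.2597 h.
Tank 1: C₁ = C_in(1 − e^(−t/τ₁)). Tank 2 (τ₁ ≠ τ₂): C₂ = C_in[1 − (τ₁ e^(−t/τ₁) − τ₂ e^(−t/τ₂))/(τ₁ − τ₂)].
At t = 59.52: e^(−t/τ₁) = 0.116255, e^(−t/τ₂) = 0.167035.
C₂ = 3.802·[1 − (27.6583·0.116255 − 33.2597·0.167035)/(-5.60139)] = 3.802·0.582223 = 2.21361 mg/L.

2.214 mg/L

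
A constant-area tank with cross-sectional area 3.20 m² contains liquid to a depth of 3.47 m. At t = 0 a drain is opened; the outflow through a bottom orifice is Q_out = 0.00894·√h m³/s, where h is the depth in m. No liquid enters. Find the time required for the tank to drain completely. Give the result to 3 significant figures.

A dh/dt = −Q_out = −0.00894 √h.
Separate and integrate: 2(√h − √h₀) = −(0.00894/A) t.
Set h = 0: 2√h₀ = (0.00894/A) t_empty ⇒ t_empty = 2A√h₀/0.00894.
t_empty = 2·3.20·√3.47/0.00894 = 6.4000·1.8628/0.00894 = 1333.5 s.

1330 s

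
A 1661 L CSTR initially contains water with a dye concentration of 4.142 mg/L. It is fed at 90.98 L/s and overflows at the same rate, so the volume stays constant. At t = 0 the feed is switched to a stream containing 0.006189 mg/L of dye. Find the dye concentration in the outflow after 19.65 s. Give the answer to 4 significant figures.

Transient balance on the dissolved component: V dC/dt = Q(C_in − C).
Rewrite as dC/dt + C/τ = C_in/τ, τ = V/Q = 18.2568 s.
Solution: C(t) = C_in + (C₀ − C_in) e^(−t/τ).
C(19.65) = 0.006189 + (4.142 − 0.006189)·e^(−19.65/18.2568) = 0.006189 + (4.13581)·0.340850 = 1.41588 mg/L.

1.416 mg/L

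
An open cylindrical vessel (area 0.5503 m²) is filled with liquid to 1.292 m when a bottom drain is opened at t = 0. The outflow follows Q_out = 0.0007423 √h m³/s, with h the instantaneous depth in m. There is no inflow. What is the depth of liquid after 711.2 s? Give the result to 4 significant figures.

0.4316 m

With no inflow, A dh/dt = −0.0007423 √h.
∫ h^(−1/2) dh = −(0.0007423/A) ∫ dt, giving 2√h = 2√h₀ − (0.0007423/A) t.
√h = √1.292 − 0.0007423·711.2/(2·0.5503) = 1.13666 − 0.479669 = 0.656993.
h = 0.656993² = 0.431639 m.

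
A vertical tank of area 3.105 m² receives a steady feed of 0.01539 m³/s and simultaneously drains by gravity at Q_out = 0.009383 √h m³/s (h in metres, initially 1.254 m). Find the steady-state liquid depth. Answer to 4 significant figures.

2.690 m

A dh/dt = Q_in − 0.009383 √h. Steady state requires inflow = outflow:
Q_in = 0.009383 √h_ss ⇒ √h_ss = 0.01539/0.009383 = 1.64020.
h_ss = 1.64020² = 2.69026 m. (Since h₀ = 1.254 m < h_ss, the level will rise toward this value.)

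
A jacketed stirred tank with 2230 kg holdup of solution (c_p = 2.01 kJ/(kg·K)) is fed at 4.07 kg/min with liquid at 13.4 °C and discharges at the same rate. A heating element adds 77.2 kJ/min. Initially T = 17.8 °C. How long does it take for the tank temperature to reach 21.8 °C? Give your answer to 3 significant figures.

866 min

First-law balance (no shaft work): M c_p dT/dt = ṁ c_p (T_in − T) + 77.2.
τ = M/ṁ = 547.91 min; T_ss = T_in + Q̇/(ṁ c_p) = 22.837 °C.
T(t) = T_ss + (T₀ − T_ss) e^(−t/τ). Set T = 21.8:
e^(−t/τ) = (21.8 − 22.837)/(17.8 − 22.837) = 0.20585
t = −547.91 · ln(0.20585) = 866.03 min.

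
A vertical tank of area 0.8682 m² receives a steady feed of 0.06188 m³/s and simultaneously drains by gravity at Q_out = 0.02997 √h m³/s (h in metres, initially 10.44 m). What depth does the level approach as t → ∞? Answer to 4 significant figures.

4.263 m

Level balance: A dh/dt = 0.06188 − 0.02997 √h. Setting dh/dt = 0:
Q_in = 0.02997 √h_ss ⇒ √h_ss = 0.06188/0.02997 = 2.06473.
h_ss = 2.06473² = 4.26312 m. (Since h₀ = 10.44 m > h_ss, the level will fall toward this value.)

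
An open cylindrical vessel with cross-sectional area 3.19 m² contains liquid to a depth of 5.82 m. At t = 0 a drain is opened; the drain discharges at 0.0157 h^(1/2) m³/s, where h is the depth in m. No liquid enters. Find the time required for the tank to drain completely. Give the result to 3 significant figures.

With no inflow, A dh/dt = −0.0157 √h.
Separate and integrate: 2(√h − √h₀) = −(0.0157/A) t.
Set h = 0: 2√h₀ = (0.0157/A) t_empty ⇒ t_empty = 2A√h₀/0.0157.
t_empty = 2·3.19·√5.82/0.0157 = 6.3800·2.4125/0.0157 = 980.35 s.

980 s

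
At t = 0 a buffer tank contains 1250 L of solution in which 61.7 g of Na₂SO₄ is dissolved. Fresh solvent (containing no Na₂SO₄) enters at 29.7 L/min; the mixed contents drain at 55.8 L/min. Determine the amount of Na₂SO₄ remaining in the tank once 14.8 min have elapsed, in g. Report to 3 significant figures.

28.0 g

Total volume: dV/dt = Q_in − Q_out = -26.100 L/min, so V(t) = 1250 − 26.100 t and V(14.8) = 863.72 L.
Solute balance: dm/dt = 0 − Q_out C = −Q_out m/V(t).
Separate: dm/m = −Q_out dt/V(t) ⇒ ln(m/m₀) = −(Q_out/(Q_in−Q_out)) ln(V/V₀).
m = m₀ (V₀/V)^(Q_out/(Q_in−Q_out)) = 61.7 × (1250/863.72)^(-2.1379) = 27.994 g.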